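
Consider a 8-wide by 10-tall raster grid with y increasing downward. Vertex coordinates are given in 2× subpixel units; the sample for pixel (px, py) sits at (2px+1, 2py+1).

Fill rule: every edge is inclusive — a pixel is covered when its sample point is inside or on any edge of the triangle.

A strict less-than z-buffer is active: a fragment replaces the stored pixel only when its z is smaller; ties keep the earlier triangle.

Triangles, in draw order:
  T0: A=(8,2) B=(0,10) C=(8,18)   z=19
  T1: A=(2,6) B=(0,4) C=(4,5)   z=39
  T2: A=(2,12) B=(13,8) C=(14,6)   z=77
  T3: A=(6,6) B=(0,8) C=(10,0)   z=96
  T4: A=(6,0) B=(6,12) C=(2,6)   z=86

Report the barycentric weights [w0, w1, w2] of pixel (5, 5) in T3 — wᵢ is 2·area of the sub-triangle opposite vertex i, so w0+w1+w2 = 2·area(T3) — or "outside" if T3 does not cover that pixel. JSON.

T0:
  2·area = 128  (B↔C swapped to make it positive)
  edge (8, 2)→(8, 18): d=(0,16) inclusive
  edge (8, 18)→(0, 10): d=(-8,-8) inclusive
  edge (0, 10)→(8, 2): d=(8,-8) inclusive
    (4,0)@(9, 1): e=[-16,144,0] → .  [on edge]
    (3,1)@(7, 3): e=[16,112,0] → X  [on edge]
    (4,1)@(9, 3): e=[-16,128,16] → .
    (2,2)@(5, 5): e=[48,80,0] → X  [on edge]
    (4,2)@(9, 5): e=[-16,112,32] → .
    (1,3)@(3, 7): e=[80,48,0] → X  [on edge]
    (4,3)@(9, 7): e=[-16,96,48] → .
    (0,4)@(1, 9): e=[112,16,0] → X  [on edge]
    (4,4)@(9, 9): e=[-16,80,64] → .
    (0,5)@(1, 11): e=[112,0,16] → X  [on edge]
    (4,5)@(9, 11): e=[-16,64,80] → .
    (0,6)@(1, 13): e=[112,-16,32] → .
    (1,6)@(3, 13): e=[80,0,48] → X  [on edge]
    (2,7)@(5, 15): e=[48,0,80] → X  [on edge]
    (3,8)@(7, 17): e=[16,0,112] → X  [on edge]
    (4,9)@(9, 19): e=[-16,0,144] → .  [on edge]
  covered (20 px):
    . . . . . . . .
    . . . X . . . .
    . . X X . . . .
    . X X X . . . .
    X X X X . . . .
    X X X X . . . .
    . X X X . . . .
    . . X X . . . .
    . . . X . . . .
    . . . . . . . .
T1:
  2·area = 6
  edge (2, 6)→(0, 4): d=(-2,-2) inclusive
  edge (0, 4)→(4, 5): d=(4,1) inclusive
  edge (4, 5)→(2, 6): d=(-2,1) inclusive
    (0,2)@(1, 5): e=[0,3,3] → X  [on edge]
    (1,2)@(3, 5): e=[4,1,1] → X
    (2,2)@(5, 5): e=[8,-1,-1] → .
    (0,3)@(1, 7): e=[-4,11,-1] → .
    (1,3)@(3, 7): e=[0,9,-3] → .  [on edge]
    (2,4)@(5, 9): e=[0,15,-9] → .  [on edge]
    (3,5)@(7, 11): e=[0,21,-15] → .  [on edge]
    (4,6)@(9, 13): e=[0,27,-21] → .  [on edge]
    (5,7)@(11, 15): e=[0,33,-27] → .  [on edge]
    (6,8)@(13, 17): e=[0,39,-33] → .  [on edge]
    (7,9)@(15, 19): e=[0,45,-39] → .  [on edge]
  covered (2 px):
    . . . . . . . .
    . . . . . . . .
    X X . . . . . .
    . . . . . . . .
    . . . . . . . .
    . . . . . . . .
    . . . . . . . .
    . . . . . . . .
    . . . . . . . .
    . . . . . . . .
T2:
  2·area = 18  (B↔C swapped to make it positive)
  edge (2, 12)→(14, 6): d=(12,-6) inclusive
  edge (14, 6)→(13, 8): d=(-1,2) inclusive
  edge (13, 8)→(2, 12): d=(-11,4) inclusive
    (6,3)@(13, 7): e=[6,1,11] → X
    (7,3)@(15, 7): e=[18,-3,3] → .
    (4,4)@(9, 9): e=[6,7,5] → X
    (5,4)@(11, 9): e=[18,3,-3] → .
    (6,4)@(13, 9): e=[30,-1,-11] → .
    (4,5)@(9, 11): e=[30,5,-17] → .
  covered (2 px):
    . . . . . . . .
    . . . . . . . .
    . . . . . . . .
    . . . . . . X .
    . . . . X . . .
    . . . . . . . .
    . . . . . . . .
    . . . . . . . .
    . . . . . . . .
    . . . . . . . .
T3:
  2·area = 28
  edge (6, 6)→(0, 8): d=(-6,2) inclusive
  edge (0, 8)→(10, 0): d=(10,-8) inclusive
  edge (10, 0)→(6, 6): d=(-4,6) inclusive
    (4,0)@(9, 1): e=[24,2,2] → X
    (5,0)@(11, 1): e=[20,18,-10] → .
    (3,1)@(7, 3): e=[16,6,6] → X
    (4,1)@(9, 3): e=[12,22,-6] → .
    (7,1)@(15, 3): e=[0,70,-42] → .  [on edge]
    (2,2)@(5, 5): e=[8,10,10] → X
    (3,2)@(7, 5): e=[4,26,-2] → .
    (4,2)@(9, 5): e=[0,42,-14] → .  [on edge]
    (1,3)@(3, 7): e=[0,14,14] → X  [on edge]
    (2,3)@(5, 7): e=[-4,30,2] → .
    (1,4)@(3, 9): e=[-12,34,6] → .
  covered (4 px):
    . . . . X . . .
    . . . X . . . .
    . . X . . . . .
    . X . . . . . .
    . . . . . . . .
    . . . . . . . .
    . . . . . . . .
    . . . . . . . .
    . . . . . . . .
    . . . . . . . .
T4:
  2·area = 48
  edge (6, 0)→(6, 12): d=(0,12) inclusive
  edge (6, 12)→(2, 6): d=(-4,-6) inclusive
  edge (2, 6)→(6, 0): d=(4,-6) inclusive
    (2,1)@(5, 3): e=[12,30,6] → X
    (3,1)@(7, 3): e=[-12,42,18] → .
    (1,2)@(3, 5): e=[36,10,2] → X
    (3,2)@(7, 5): e=[-12,34,26] → .
    (1,3)@(3, 7): e=[36,2,10] → X
    (3,3)@(7, 7): e=[-12,26,34] → .
    (1,4)@(3, 9): e=[36,-6,18] → .
    (2,4)@(5, 9): e=[12,6,30] → X
    (3,4)@(7, 9): e=[-12,18,42] → .
    (2,5)@(5, 11): e=[12,-2,38] → .
  covered (6 px):
    . . . . . . . .
    . . X . . . . .
    . X X . . . . .
    . X X . . . . .
    . . X . . . . .
    . . . . . . . .
    . . . . . . . .
    . . . . . . . .
    . . . . . . . .
    . . . . . . . .

Result: "outside"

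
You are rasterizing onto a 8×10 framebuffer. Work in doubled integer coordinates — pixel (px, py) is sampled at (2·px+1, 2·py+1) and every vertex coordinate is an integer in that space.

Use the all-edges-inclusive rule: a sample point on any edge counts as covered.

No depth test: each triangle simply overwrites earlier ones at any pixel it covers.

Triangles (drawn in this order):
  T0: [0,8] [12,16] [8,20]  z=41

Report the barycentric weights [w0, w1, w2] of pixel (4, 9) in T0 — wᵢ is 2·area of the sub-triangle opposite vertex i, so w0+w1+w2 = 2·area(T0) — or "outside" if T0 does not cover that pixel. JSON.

T0:
  2·area = 80
  edge (0, 8)→(12, 16): d=(12,8) inclusive
  edge (12, 16)→(8, 20): d=(-4,4) inclusive
  edge (8, 20)→(0, 8): d=(-8,-12) inclusive
    (0,4)@(1, 9): e=[4,72,4] → █
    (1,4)@(3, 9): e=[-12,64,28] → ·
    (0,5)@(1, 11): e=[28,64,-12] → ·
    (1,5)@(3, 11): e=[12,56,12] → █
    (2,5)@(5, 11): e=[-4,48,36] → ·
    (1,6)@(3, 13): e=[36,48,-4] → ·
    (2,6)@(5, 13): e=[20,40,20] → █
    (3,6)@(7, 13): e=[4,32,44] → █
    (4,6)@(9, 13): e=[-12,24,68] → ·
    (7,6)@(15, 13): e=[-60,0,140] → ·  [on edge]
    (2,7)@(5, 15): e=[44,32,4] → █
    (4,7)@(9, 15): e=[12,16,52] → █
    (6,7)@(13, 15): e=[-20,0,100] → ·  [on edge]
    (5,8)@(11, 17): e=[20,0,60] → █  [on edge]
    (4,9)@(9, 19): e=[60,0,20] → █  [on edge]
  covered (11 px):
    · · · · · · · ·
    · · · · · · · ·
    · · · · · · · ·
    · · · · · · · ·
    █ · · · · · · ·
    · █ · · · · · ·
    · · █ █ · · · ·
    · · █ █ █ · · ·
    · · · █ █ █ · ·
    · · · · █ · · ·

Result: [0,20,60]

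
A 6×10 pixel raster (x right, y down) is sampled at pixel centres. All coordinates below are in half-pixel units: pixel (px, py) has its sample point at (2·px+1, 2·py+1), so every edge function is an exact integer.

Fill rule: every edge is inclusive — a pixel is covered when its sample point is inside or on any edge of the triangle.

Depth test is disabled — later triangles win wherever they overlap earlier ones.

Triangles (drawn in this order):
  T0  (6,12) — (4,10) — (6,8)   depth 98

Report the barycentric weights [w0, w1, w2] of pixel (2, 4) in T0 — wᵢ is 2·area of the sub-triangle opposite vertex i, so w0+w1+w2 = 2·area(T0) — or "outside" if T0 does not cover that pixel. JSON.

T0:
  2·area = 8
  edge (6, 12)→(4, 10): d=(-2,-2) inclusive
  edge (4, 10)→(6, 8): d=(2,-2) inclusive
  edge (6, 8)→(6, 12): d=(0,4) inclusive
    (5,1)@(11, 3): e=[28,0,-20] → ·  [on edge]
    (4,2)@(9, 5): e=[20,0,-12] → ·  [on edge]
    (0,3)@(1, 7): e=[0,-12,20] → ·  [on edge]
    (3,3)@(7, 7): e=[12,0,-4] → ·  [on edge]
    (1,4)@(3, 9): e=[0,-4,12] → ·  [on edge]
    (2,4)@(5, 9): e=[4,0,4] → █  [on edge]
    (3,4)@(7, 9): e=[8,4,-4] → ·
    (1,5)@(3, 11): e=[-4,0,12] → ·  [on edge]
    (2,5)@(5, 11): e=[0,4,4] → █  [on edge]
    (3,5)@(7, 11): e=[4,8,-4] → ·
    (0,6)@(1, 13): e=[-12,0,20] → ·  [on edge]
    (2,6)@(5, 13): e=[-4,8,4] → ·
    (3,6)@(7, 13): e=[0,12,-4] → ·  [on edge]
    (4,7)@(9, 15): e=[0,20,-12] → ·  [on edge]
    (5,8)@(11, 17): e=[0,28,-20] → ·  [on edge]
  covered (2 px):
    · · · · · ·
    · · · · · ·
    · · · · · ·
    · · · · · ·
    · · █ · · ·
    · · █ · · ·
    · · · · · ·
    · · · · · ·
    · · · · · ·
    · · · · · ·

Result: [0,4,4]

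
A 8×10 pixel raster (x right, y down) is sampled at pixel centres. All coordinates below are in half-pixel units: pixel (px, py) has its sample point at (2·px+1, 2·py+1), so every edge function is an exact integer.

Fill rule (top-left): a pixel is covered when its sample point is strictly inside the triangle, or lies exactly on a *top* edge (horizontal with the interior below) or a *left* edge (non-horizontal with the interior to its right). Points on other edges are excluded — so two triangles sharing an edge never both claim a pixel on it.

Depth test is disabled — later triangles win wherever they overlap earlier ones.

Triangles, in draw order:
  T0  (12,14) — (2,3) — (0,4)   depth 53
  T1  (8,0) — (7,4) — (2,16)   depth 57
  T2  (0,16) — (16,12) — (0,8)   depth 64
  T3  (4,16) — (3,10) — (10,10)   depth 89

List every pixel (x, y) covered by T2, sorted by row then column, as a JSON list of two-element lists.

T0:
  2·area = 32  (B↔C swapped to make it positive)
  edge (12, 14)→(0, 4): d=(-12,-10) top-left  bias=+0
  edge (0, 4)→(2, 3): d=(2,-1) top-left  bias=+0
  edge (2, 3)→(12, 14): d=(10,11) right/bottom  bias=-1
    (1,2)@(3, 5): e=[18,5,9] → X
    (2,2)@(5, 5): e=[38,7,-13] → .
    (1,3)@(3, 7): e=[-6,9,29] → .
    (2,3)@(5, 7): e=[14,11,7] → X
    (3,3)@(7, 7): e=[34,13,-15] → .
    (2,4)@(5, 9): e=[-10,15,27] → .
    (3,4)@(7, 9): e=[10,17,5] → X
    (4,4)@(9, 9): e=[30,19,-17] → .
    (3,5)@(7, 11): e=[-14,21,25] → .
    (4,5)@(9, 11): e=[6,23,3] → X
    (5,5)@(11, 11): e=[26,25,-19] → .
    (4,6)@(9, 13): e=[-18,27,23] → .
  covered (5 px):
    . . . . . . . .
    . . . . . . . .
    . X . . . . . .
    . . X . . . . .
    . . . X . . . .
    . . . . X . . .
    . . . . . X . .
    . . . . . . . .
    . . . . . . . .
    . . . . . . . .
T1:
  2·area = 8
  edge (8, 0)→(7, 4): d=(-1,4) right/bottom  bias=-1
  edge (7, 4)→(2, 16): d=(-5,12) right/bottom  bias=-1
  edge (2, 16)→(8, 0): d=(6,-16) top-left  bias=+0
    (3,1)@(7, 3): e=[1,5,2] → X
    (4,1)@(9, 3): e=[-7,-19,34] → .
    (3,2)@(7, 5): e=[-1,-5,14] → .
  covered (1 px):
    . . . . . . . .
    . . . X . . . .
    . . . . . . . .
    . . . . . . . .
    . . . . . . . .
    . . . . . . . .
    . . . . . . . .
    . . . . . . . .
    . . . . . . . .
    . . . . . . . .
T2:
  2·area = 128  (B↔C swapped to make it positive)
  edge (0, 16)→(0, 8): d=(0,-8) top-left  bias=+0
  edge (0, 8)→(16, 12): d=(16,4) right/bottom  bias=-1
  edge (16, 12)→(0, 16): d=(-16,4) right/bottom  bias=-1
    (0,4)@(1, 9): e=[8,12,108] → X
    (1,4)@(3, 9): e=[24,4,100] → X
    (2,4)@(5, 9): e=[40,-4,92] → .
    (0,5)@(1, 11): e=[8,44,76] → X
    (2,5)@(5, 11): e=[40,28,60] → X
    (3,5)@(7, 11): e=[56,20,52] → X
    (4,5)@(9, 11): e=[72,12,44] → X
    (5,5)@(11, 11): e=[88,4,36] → X
    (6,5)@(13, 11): e=[104,-4,28] → .
    (0,6)@(1, 13): e=[8,76,44] → X
    (6,6)@(13, 13): e=[104,28,-4] → .
    (0,7)@(1, 15): e=[8,108,12] → X
  covered (16 px):
    . . . . . . . .
    . . . . . . . .
    . . . . . . . .
    . . . . . . . .
    X X . . . . . .
    X X X X X X . .
    X X X X X X . .
    X X . . . . . .
    . . . . . . . .
    . . . . . . . .
T3:
  2·area = 42
  edge (4, 16)→(3, 10): d=(-1,-6) top-left  bias=+0
  edge (3, 10)→(10, 10): d=(7,0) top-left  bias=+0
  edge (10, 10)→(4, 16): d=(-6,6) right/bottom  bias=-1
    (7,2)@(15, 5): e=[77,-35,0] → .  [on edge]
    (6,3)@(13, 7): e=[63,-21,0] → .  [on edge]
    (5,4)@(11, 9): e=[49,-7,0] → .  [on edge]
    (2,5)@(5, 11): e=[11,7,24] → X
    (3,5)@(7, 11): e=[23,7,12] → X
    (4,5)@(9, 11): e=[35,7,0] → .  [on edge]
    (2,6)@(5, 13): e=[9,21,12] → X
    (3,6)@(7, 13): e=[21,21,0] → .  [on edge]
    (2,7)@(5, 15): e=[7,35,0] → .  [on edge]
    (1,8)@(3, 17): e=[-7,49,0] → .  [on edge]
    (0,9)@(1, 19): e=[-21,63,0] → .  [on edge]
  covered (3 px):
    . . . . . . . .
    . . . . . . . .
    . . . . . . . .
    . . . . . . . .
    . . . . . . . .
    . . X X . . . .
    . . X . . . . .
    . . . . . . . .
    . . . . . . . .
    . . . . . . . .

Final: [[0,4],[1,4],[0,5],[1,5],[2,5],[3,5],[4,5],[5,5],[0,6],[1,6],[2,6],[3,6],[4,6],[5,6],[0,7],[1,7]]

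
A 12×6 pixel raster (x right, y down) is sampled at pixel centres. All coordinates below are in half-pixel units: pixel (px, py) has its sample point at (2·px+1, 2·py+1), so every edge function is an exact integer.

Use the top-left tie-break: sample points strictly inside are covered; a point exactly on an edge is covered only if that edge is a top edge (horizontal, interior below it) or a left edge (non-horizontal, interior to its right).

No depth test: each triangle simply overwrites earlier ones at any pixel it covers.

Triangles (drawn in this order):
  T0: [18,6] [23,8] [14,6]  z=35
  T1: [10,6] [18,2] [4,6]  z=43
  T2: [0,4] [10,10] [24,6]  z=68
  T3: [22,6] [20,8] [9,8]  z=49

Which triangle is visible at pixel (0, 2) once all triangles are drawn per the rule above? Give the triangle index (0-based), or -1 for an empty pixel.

T0:
  2·area = 8
  edge (18, 6)→(23, 8): d=(5,2) right/bottom  bias=-1
  edge (23, 8)→(14, 6): d=(-9,-2) top-left  bias=+0
  edge (14, 6)→(18, 6): d=(4,0) top-left  bias=+0
    (9,3)@(19, 7): e=[3,1,4] → █
    (10,3)@(21, 7): e=[-1,5,4] → ·
    (9,4)@(19, 9): e=[13,-17,12] → ·
  covered (1 px):
    · · · · · · · · · · · ·
    · · · · · · · · · · · ·
    · · · · · · · · · · · ·
    · · · · · · · · · █ · ·
    · · · · · · · · · · · ·
    · · · · · · · · · · · ·
T1:
  2·area = 24  (B↔C swapped to make it positive)
  edge (10, 6)→(4, 6): d=(-6,0) right/bottom  bias=-1
  edge (4, 6)→(18, 2): d=(14,-4) top-left  bias=+0
  edge (18, 2)→(10, 6): d=(-8,4) right/bottom  bias=-1
    (7,1)@(15, 3): e=[18,2,4] → █
    (8,1)@(17, 3): e=[18,10,-4] → ·
    (4,2)@(9, 5): e=[6,6,12] → █
    (5,2)@(11, 5): e=[6,14,4] → █
    (6,2)@(13, 5): e=[6,22,-4] → ·
    (7,2)@(15, 5): e=[6,30,-12] → ·
    (4,3)@(9, 7): e=[-6,34,-4] → ·
    (5,3)@(11, 7): e=[-6,42,-12] → ·
  covered (3 px):
    · · · · · · · · · · · ·
    · · · · · · · █ · · · ·
    · · · · █ █ · · · · · ·
    · · · · · · · · · · · ·
    · · · · · · · · · · · ·
    · · · · · · · · · · · ·
T2:
  2·area = 124  (B↔C swapped to make it positive)
  edge (0, 4)→(24, 6): d=(24,2) right/bottom  bias=-1
  edge (24, 6)→(10, 10): d=(-14,4) right/bottom  bias=-1
  edge (10, 10)→(0, 4): d=(-10,-6) top-left  bias=+0
    (1,2)@(3, 5): e=[18,98,8] → █
    (2,2)@(5, 5): e=[14,90,20] → █
    (3,2)@(7, 5): e=[10,82,32] → █
    (4,2)@(9, 5): e=[6,74,44] → █
    (5,2)@(11, 5): e=[2,66,56] → █
    (6,2)@(13, 5): e=[-2,58,68] → ·
    (1,3)@(3, 7): e=[66,70,-12] → ·
    (2,3)@(5, 7): e=[62,62,0] → █  [on edge]
    (6,3)@(13, 7): e=[46,30,48] → █
    (7,3)@(15, 7): e=[42,22,60] → █
    (8,3)@(17, 7): e=[38,14,72] → █
    (9,3)@(19, 7): e=[34,6,84] → █
  covered (16 px):
    · · · · · · · · · · · ·
    · · · · · · · · · · · ·
    · █ █ █ █ █ · · · · · ·
    · · █ █ █ █ █ █ █ █ · ·
    · · · · █ █ █ · · · · ·
    · · · · · · · · · · · ·
T3:
  2·area = 22
  edge (22, 6)→(20, 8): d=(-2,2) right/bottom  bias=-1
  edge (20, 8)→(9, 8): d=(-11,0) right/bottom  bias=-1
  edge (9, 8)→(22, 6): d=(13,-2) top-left  bias=+0
    (11,2)@(23, 5): e=[0,33,-11] → ·  [on edge]
    (8,3)@(17, 7): e=[8,11,3] → █
    (9,3)@(19, 7): e=[4,11,7] → █
    (10,3)@(21, 7): e=[0,11,11] → ·  [on edge]
    (8,4)@(17, 9): e=[4,-11,29] → ·
    (9,4)@(19, 9): e=[0,-11,33] → ·  [on edge]
    (8,5)@(17, 11): e=[0,-33,55] → ·  [on edge]
  covered (2 px):
    · · · · · · · · · · · ·
    · · · · · · · · · · · ·
    · · · · · · · · · · · ·
    · · · · · · · · █ █ · ·
    · · · · · · · · · · · ·
    · · · · · · · · · · · ·

Z-buffer (winner per pixel, '.' = empty):
  . . . . . . . . . . . .
  . . . . . . . 1 . . . .
  . 2 2 2 2 2 . . . . . .
  . . 2 2 2 2 2 2 3 3 . .
  . . . . 2 2 2 . . . . .
  . . . . . . . . . . . .

Result: -1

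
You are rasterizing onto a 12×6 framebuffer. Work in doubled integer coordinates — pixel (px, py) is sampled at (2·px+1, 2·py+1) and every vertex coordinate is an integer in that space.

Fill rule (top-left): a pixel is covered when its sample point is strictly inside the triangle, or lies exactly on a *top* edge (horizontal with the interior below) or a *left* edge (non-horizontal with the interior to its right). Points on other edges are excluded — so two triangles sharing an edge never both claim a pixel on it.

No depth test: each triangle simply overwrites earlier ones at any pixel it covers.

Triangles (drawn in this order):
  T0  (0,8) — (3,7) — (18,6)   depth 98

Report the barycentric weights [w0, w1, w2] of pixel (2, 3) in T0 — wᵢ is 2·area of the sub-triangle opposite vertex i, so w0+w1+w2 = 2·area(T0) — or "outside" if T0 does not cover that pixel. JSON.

T0:
  2·area = 12
  edge (0, 8)→(3, 7): d=(3,-1) top-left  bias=+0
  edge (3, 7)→(18, 6): d=(15,-1) top-left  bias=+0
  edge (18, 6)→(0, 8): d=(-18,2) right/bottom  bias=-1
    (10,0)@(21, 1): e=[0,-72,84] → ·  [on edge]
    (7,1)@(15, 3): e=[0,-48,60] → ·  [on edge]
    (4,2)@(9, 5): e=[0,-24,36] → ·  [on edge]
    (1,3)@(3, 7): e=[0,0,12] → █  [on edge]
    (2,3)@(5, 7): e=[2,2,8] → █
    (3,3)@(7, 7): e=[4,4,4] → █
    (4,3)@(9, 7): e=[6,6,0] → ·  [on edge]
    (1,4)@(3, 9): e=[6,30,-24] → ·
    (2,4)@(5, 9): e=[8,32,-28] → ·
    (3,4)@(7, 9): e=[10,34,-32] → ·
  covered (3 px):
    · · · · · · · · · · · ·
    · · · · · · · · · · · ·
    · · · · · · · · · · · ·
    · █ █ █ · · · · · · · ·
    · · · · · · · · · · · ·
    · · · · · · · · · · · ·

Result: [2,8,2]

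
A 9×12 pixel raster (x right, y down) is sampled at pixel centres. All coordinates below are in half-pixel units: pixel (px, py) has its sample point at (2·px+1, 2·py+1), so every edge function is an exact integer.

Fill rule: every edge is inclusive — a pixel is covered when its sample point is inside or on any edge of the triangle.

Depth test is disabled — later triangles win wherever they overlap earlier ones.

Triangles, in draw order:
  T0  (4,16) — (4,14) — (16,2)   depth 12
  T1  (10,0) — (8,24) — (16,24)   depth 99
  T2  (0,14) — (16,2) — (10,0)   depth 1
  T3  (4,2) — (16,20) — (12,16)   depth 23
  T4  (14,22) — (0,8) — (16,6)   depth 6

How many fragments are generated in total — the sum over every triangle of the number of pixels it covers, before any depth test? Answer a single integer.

T0:
  2·area = 24
  edge (4, 16)→(4, 14): d=(0,-2) inclusive
  edge (4, 14)→(16, 2): d=(12,-12) inclusive
  edge (16, 2)→(4, 16): d=(-12,14) inclusive
    (8,0)@(17, 1): e=[26,0,-2] → ·  [on edge]
    (7,1)@(15, 3): e=[22,0,2] → █  [on edge]
    (8,1)@(17, 3): e=[26,24,-26] → ·
    (6,2)@(13, 5): e=[18,0,6] → █  [on edge]
    (7,2)@(15, 5): e=[22,24,-22] → ·
    (5,3)@(11, 7): e=[14,0,10] → █  [on edge]
    (6,3)@(13, 7): e=[18,24,-18] → ·
    (4,4)@(9, 9): e=[10,0,14] → █  [on edge]
    (5,4)@(11, 9): e=[14,24,-14] → ·
    (3,5)@(7, 11): e=[6,0,18] → █  [on edge]
    (4,5)@(9, 11): e=[10,24,-10] → ·
    (2,6)@(5, 13): e=[2,0,22] → █  [on edge]
    (1,7)@(3, 15): e=[-2,0,26] → ·  [on edge]
    (0,8)@(1, 17): e=[-6,0,30] → ·  [on edge]
  covered (6 px):
    · · · · · · · · ·
    · · · · · · · █ ·
    · · · · · · █ · ·
    · · · · · █ · · ·
    · · · · █ · · · ·
    · · · █ · · · · ·
    · · █ · · · · · ·
    · · · · · · · · ·
    · · · · · · · · ·
    · · · · · · · · ·
    · · · · · · · · ·
    · · · · · · · · ·
T1:
  2·area = 192  (B↔C swapped to make it positive)
  edge (10, 0)→(16, 24): d=(6,24) inclusive
  edge (16, 24)→(8, 24): d=(-8,0) inclusive
  edge (8, 24)→(10, 0): d=(2,-24) inclusive
    (5,2)@(11, 5): e=[6,152,34] → █
    (6,2)@(13, 5): e=[-42,152,82] → ·
    (5,3)@(11, 7): e=[18,136,38] → █
    (6,3)@(13, 7): e=[-30,136,86] → ·
    (5,4)@(11, 9): e=[30,120,42] → █
    (6,4)@(13, 9): e=[-18,120,90] → ·
    (5,5)@(11, 11): e=[42,104,46] → █
    (6,5)@(13, 11): e=[-6,104,94] → ·
    (4,6)@(9, 13): e=[102,88,2] → █
    (6,6)@(13, 13): e=[6,88,98] → █
    (7,6)@(15, 13): e=[-42,88,146] → ·
    (4,7)@(9, 15): e=[114,72,6] → █
  covered (24 px):
    · · · · · · · · ·
    · · · · · · · · ·
    · · · · · █ · · ·
    · · · · · █ · · ·
    · · · · · █ · · ·
    · · · · · █ · · ·
    · · · · █ █ █ · ·
    · · · · █ █ █ · ·
    · · · · █ █ █ · ·
    · · · · █ █ █ · ·
    · · · · █ █ █ █ ·
    · · · · █ █ █ █ ·
T2:
  2·area = 104  (B↔C swapped to make it positive)
  edge (0, 14)→(10, 0): d=(10,-14) inclusive
  edge (10, 0)→(16, 2): d=(6,2) inclusive
  edge (16, 2)→(0, 14): d=(-16,12) inclusive
    (5,0)@(11, 1): e=[24,4,76] → █
    (6,0)@(13, 1): e=[52,0,52] → █  [on edge]
    (7,0)@(15, 1): e=[80,-4,28] → ·
    (4,1)@(9, 3): e=[16,20,68] → █
    (7,1)@(15, 3): e=[100,8,-4] → ·
    (3,2)@(7, 5): e=[8,36,60] → █
    (6,2)@(13, 5): e=[92,24,-12] → ·
    (2,3)@(5, 7): e=[0,52,52] → █  [on edge]
    (5,3)@(11, 7): e=[84,40,-20] → ·
    (2,4)@(5, 9): e=[20,64,20] → █
    (3,4)@(7, 9): e=[48,60,-4] → ·
    (4,4)@(9, 9): e=[76,56,-28] → ·
  covered (14 px):
    · · · · · █ █ · ·
    · · · · █ █ █ · ·
    · · · █ █ █ · · ·
    · · █ █ █ · · · ·
    · · █ · · · · · ·
    · █ · · · · · · ·
    █ · · · · · · · ·
    · · · · · · · · ·
    · · · · · · · · ·
    · · · · · · · · ·
    · · · · · · · · ·
    · · · · · · · · ·
T3:
  2·area = 24
  edge (4, 2)→(16, 20): d=(12,18) inclusive
  edge (16, 20)→(12, 16): d=(-4,-4) inclusive
  edge (12, 16)→(4, 2): d=(-8,-14) inclusive
    (0,2)@(1, 5): e=[90,0,-66] → ·  [on edge]
    (1,3)@(3, 7): e=[78,0,-54] → ·  [on edge]
    (3,3)@(7, 7): e=[6,16,2] → █
    (4,3)@(9, 7): e=[-30,24,30] → ·
    (2,4)@(5, 9): e=[66,0,-42] → ·  [on edge]
    (3,4)@(7, 9): e=[30,8,-14] → ·
    (3,5)@(7, 11): e=[54,0,-30] → ·  [on edge]
    (4,6)@(9, 13): e=[42,0,-18] → ·  [on edge]
    (5,6)@(11, 13): e=[6,8,10] → █
    (6,6)@(13, 13): e=[-30,16,38] → ·
    (5,7)@(11, 15): e=[30,0,-6] → ·  [on edge]
    (6,8)@(13, 17): e=[18,0,6] → █  [on edge]
    (7,9)@(15, 19): e=[6,0,18] → █  [on edge]
    (8,10)@(17, 21): e=[-6,0,30] → ·  [on edge]
  covered (4 px):
    · · · · · · · · ·
    · · · · · · · · ·
    · · · · · · · · ·
    · · · █ · · · · ·
    · · · · · · · · ·
    · · · · · · · · ·
    · · · · · █ · · ·
    · · · · · · · · ·
    · · · · · · █ · ·
    · · · · · · · █ ·
    · · · · · · · · ·
    · · · · · · · · ·
T4:
  2·area = 252
  edge (14, 22)→(0, 8): d=(-14,-14) inclusive
  edge (0, 8)→(16, 6): d=(16,-2) inclusive
  edge (16, 6)→(14, 22): d=(-2,16) inclusive
    (4,3)@(9, 7): e=[140,2,110] → █
    (5,3)@(11, 7): e=[168,6,78] → █
    (6,3)@(13, 7): e=[196,10,46] → █
    (7,3)@(15, 7): e=[224,14,14] → █
    (8,3)@(17, 7): e=[252,18,-18] → ·
    (0,4)@(1, 9): e=[0,18,234] → █  [on edge]
    (1,4)@(3, 9): e=[28,22,202] → █
    (2,4)@(5, 9): e=[56,26,170] → █
    (3,4)@(7, 9): e=[84,30,138] → █
    (8,4)@(17, 9): e=[224,50,-22] → ·
    (0,5)@(1, 11): e=[-28,50,230] → ·
    (1,5)@(3, 11): e=[0,54,198] → █  [on edge]
    (2,6)@(5, 13): e=[0,90,162] → █  [on edge]
    (3,7)@(7, 15): e=[0,126,126] → █  [on edge]
    (4,8)@(9, 17): e=[0,162,90] → █  [on edge]
    (5,9)@(11, 19): e=[0,198,54] → █  [on edge]
    (6,10)@(13, 21): e=[0,234,18] → █  [on edge]
    (7,11)@(15, 23): e=[0,270,-18] → ·  [on edge]
  covered (35 px):
    · · · · · · · · ·
    · · · · · · · · ·
    · · · · · · · · ·
    · · · · █ █ █ █ ·
    █ █ █ █ █ █ █ █ ·
    · █ █ █ █ █ █ █ ·
    · · █ █ █ █ █ █ ·
    · · · █ █ █ █ · ·
    · · · · █ █ █ · ·
    · · · · · █ █ · ·
    · · · · · · █ · ·
    · · · · · · · · ·

Final: 83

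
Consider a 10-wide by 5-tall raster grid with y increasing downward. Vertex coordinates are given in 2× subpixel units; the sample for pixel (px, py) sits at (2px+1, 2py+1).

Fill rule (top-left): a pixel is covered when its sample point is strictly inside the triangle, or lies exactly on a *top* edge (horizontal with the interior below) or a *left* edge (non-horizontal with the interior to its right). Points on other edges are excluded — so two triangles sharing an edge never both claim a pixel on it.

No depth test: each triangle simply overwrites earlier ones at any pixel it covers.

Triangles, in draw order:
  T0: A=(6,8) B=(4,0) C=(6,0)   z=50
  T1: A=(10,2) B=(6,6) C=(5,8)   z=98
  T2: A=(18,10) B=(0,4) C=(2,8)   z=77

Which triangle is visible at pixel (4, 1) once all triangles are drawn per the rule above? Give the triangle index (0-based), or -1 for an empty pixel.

T0:
  2·area = 16
  edge (6, 8)→(4, 0): d=(-2,-8) top-left  bias=+0
  edge (4, 0)→(6, 0): d=(2,0) top-left  bias=+0
  edge (6, 0)→(6, 8): d=(0,8) right/bottom  bias=-1
    (2,0)@(5, 1): e=[6,2,8] → X
    (3,0)@(7, 1): e=[22,2,-8] → .
    (2,1)@(5, 3): e=[2,6,8] → X
    (3,1)@(7, 3): e=[18,6,-8] → .
    (2,2)@(5, 5): e=[-2,10,8] → .
  covered (2 px):
    . . X . . . . . . .
    . . X . . . . . . .
    . . . . . . . . . .
    . . . . . . . . . .
    . . . . . . . . . .
T1:
  2·area = 4  (B↔C swapped to make it positive)
  edge (10, 2)→(5, 8): d=(-5,6) right/bottom  bias=-1
  edge (5, 8)→(6, 6): d=(1,-2) top-left  bias=+0
  edge (6, 6)→(10, 2): d=(4,-4) top-left  bias=+0
    (5,0)@(11, 1): e=[-1,5,0] → .  [on edge]
    (4,1)@(9, 3): e=[1,3,0] → X  [on edge]
    (5,1)@(11, 3): e=[-11,7,8] → .
    (3,2)@(7, 5): e=[3,1,0] → X  [on edge]
    (4,2)@(9, 5): e=[-9,5,8] → .
    (2,3)@(5, 7): e=[5,-1,0] → .  [on edge]
    (3,3)@(7, 7): e=[-7,3,8] → .
    (1,4)@(3, 9): e=[7,-3,0] → .  [on edge]
  covered (2 px):
    . . . . . . . . . .
    . . . . X . . . . .
    . . . X . . . . . .
    . . . . . . . . . .
    . . . . . . . . . .
T2:
  2·area = 60  (B↔C swapped to make it positive)
  edge (18, 10)→(2, 8): d=(-16,-2) top-left  bias=+0
  edge (2, 8)→(0, 4): d=(-2,-4) top-left  bias=+0
  edge (0, 4)→(18, 10): d=(18,6) right/bottom  bias=-1
    (0,2)@(1, 5): e=[46,2,12] → X
    (1,2)@(3, 5): e=[50,10,0] → .  [on edge]
    (0,3)@(1, 7): e=[14,-2,48] → .
    (1,3)@(3, 7): e=[18,6,36] → X
    (2,3)@(5, 7): e=[22,14,24] → X
    (3,3)@(7, 7): e=[26,22,12] → X
    (4,3)@(9, 7): e=[30,30,0] → .  [on edge]
    (1,4)@(3, 9): e=[-14,2,72] → .
    (2,4)@(5, 9): e=[-10,10,60] → .
    (3,4)@(7, 9): e=[-6,18,48] → .
    (5,4)@(11, 9): e=[2,34,24] → X
    (6,4)@(13, 9): e=[6,42,12] → X
    (7,4)@(15, 9): e=[10,50,0] → .  [on edge]
  covered (6 px):
    . . . . . . . . . .
    . . . . . . . . . .
    X . . . . . . . . .
    . X X X . . . . . .
    . . . . . X X . . .

Z-buffer (winner per pixel, '.' = empty):
  . . 0 . . . . . . .
  . . 0 . 1 . . . . .
  2 . . 1 . . . . . .
  . 2 2 2 . . . . . .
  . . . . . 2 2 . . .

Answer: 1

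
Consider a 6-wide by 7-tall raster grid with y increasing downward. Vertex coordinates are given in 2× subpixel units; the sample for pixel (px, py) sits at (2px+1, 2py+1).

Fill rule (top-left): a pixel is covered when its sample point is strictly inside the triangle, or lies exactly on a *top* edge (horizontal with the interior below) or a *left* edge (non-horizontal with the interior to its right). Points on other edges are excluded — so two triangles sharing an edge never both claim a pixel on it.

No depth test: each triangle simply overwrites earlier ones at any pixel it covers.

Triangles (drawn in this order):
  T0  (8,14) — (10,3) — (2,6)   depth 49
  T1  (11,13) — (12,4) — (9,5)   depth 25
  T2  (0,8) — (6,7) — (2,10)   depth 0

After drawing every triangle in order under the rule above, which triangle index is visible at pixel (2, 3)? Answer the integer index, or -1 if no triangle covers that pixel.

T0:
  2·area = 82  (B↔C swapped to make it positive)
  edge (8, 14)→(2, 6): d=(-6,-8) top-left  bias=+0
  edge (2, 6)→(10, 3): d=(8,-3) top-left  bias=+0
  edge (10, 3)→(8, 14): d=(-2,11) right/bottom  bias=-1
    (2,2)@(5, 5): e=[30,1,51] → #
    (3,2)@(7, 5): e=[46,7,29] → #
    (4,2)@(9, 5): e=[62,13,7] → #
    (5,2)@(11, 5): e=[78,19,-15] → ·
    (1,3)@(3, 7): e=[2,11,69] → #
    (5,3)@(11, 7): e=[66,35,-19] → ·
    (1,4)@(3, 9): e=[-10,27,65] → ·
    (2,4)@(5, 9): e=[6,33,43] → #
    (4,4)@(9, 9): e=[38,45,-1] → ·
    (2,5)@(5, 11): e=[-6,49,39] → ·
    (3,5)@(7, 11): e=[10,55,17] → #
    (4,5)@(9, 11): e=[26,61,-5] → ·
  covered (10 px):
    · · · · · ·
    · · · · · ·
    · · # # # ·
    · # # # # ·
    · · # # · ·
    · · · # · ·
    · · · · · ·
T1:
  2·area = 26  (B↔C swapped to make it positive)
  edge (11, 13)→(9, 5): d=(-2,-8) top-left  bias=+0
  edge (9, 5)→(12, 4): d=(3,-1) top-left  bias=+0
  edge (12, 4)→(11, 13): d=(-1,9) right/bottom  bias=-1
    (4,2)@(9, 5): e=[0,0,26] → #  [on edge]
    (5,2)@(11, 5): e=[16,2,8] → #
    (1,3)@(3, 7): e=[-52,0,78] → ·  [on edge]
    (4,3)@(9, 7): e=[-4,6,24] → ·
    (5,3)@(11, 7): e=[12,8,6] → #
    (5,4)@(11, 9): e=[8,14,4] → #
    (5,5)@(11, 11): e=[4,20,2] → #
    (5,6)@(11, 13): e=[0,26,0] → ·  [on edge]
  covered (5 px):
    · · · · · ·
    · · · · · ·
    · · · · # #
    · · · · · #
    · · · · · #
    · · · · · #
    · · · · · ·
T2:
  2·area = 14
  edge (0, 8)→(6, 7): d=(6,-1) top-left  bias=+0
  edge (6, 7)→(2, 10): d=(-4,3) right/bottom  bias=-1
  edge (2, 10)→(0, 8): d=(-2,-2) top-left  bias=+0
    (0,4)@(1, 9): e=[7,7,0] → #  [on edge]
    (1,4)@(3, 9): e=[9,1,4] → #
    (2,4)@(5, 9): e=[11,-5,8] → ·
    (0,5)@(1, 11): e=[19,-1,-4] → ·
    (1,5)@(3, 11): e=[21,-7,0] → ·  [on edge]
    (2,6)@(5, 13): e=[35,-21,0] → ·  [on edge]
  covered (2 px):
    · · · · · ·
    · · · · · ·
    · · · · · ·
    · · · · · ·
    # # · · · ·
    · · · · · ·
    · · · · · ·

Z-buffer (winner per pixel, '.' = empty):
  . . . . . .
  . . . . . .
  . . 0 0 1 1
  . 0 0 0 0 1
  2 2 0 0 . 1
  . . . 0 . 1
  . . . . . .

Final: 0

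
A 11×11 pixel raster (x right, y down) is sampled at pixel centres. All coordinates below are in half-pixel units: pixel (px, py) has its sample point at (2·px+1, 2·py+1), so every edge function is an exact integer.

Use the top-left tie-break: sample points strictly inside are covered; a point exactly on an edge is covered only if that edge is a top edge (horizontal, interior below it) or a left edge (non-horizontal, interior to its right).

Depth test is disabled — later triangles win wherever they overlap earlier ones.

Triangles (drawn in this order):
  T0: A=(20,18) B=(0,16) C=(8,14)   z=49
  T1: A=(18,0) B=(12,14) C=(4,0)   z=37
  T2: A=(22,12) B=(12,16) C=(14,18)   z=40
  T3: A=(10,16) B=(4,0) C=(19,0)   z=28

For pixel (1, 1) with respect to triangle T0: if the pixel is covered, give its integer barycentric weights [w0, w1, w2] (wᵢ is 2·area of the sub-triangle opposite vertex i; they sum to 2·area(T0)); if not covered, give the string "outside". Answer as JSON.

T0:
  2·area = 56
  edge (20, 18)→(0, 16): d=(-20,-2) top-left  bias=+0
  edge (0, 16)→(8, 14): d=(8,-2) top-left  bias=+0
  edge (8, 14)→(20, 18): d=(12,4) right/bottom  bias=-1
    (2,6)@(5, 13): e=[70,-14,0] → ·  [on edge]
    (2,7)@(5, 15): e=[30,2,24] → █
    (3,7)@(7, 15): e=[34,6,16] → █
    (4,7)@(9, 15): e=[38,10,8] → █
    (5,7)@(11, 15): e=[42,14,0] → ·  [on edge]
    (2,8)@(5, 17): e=[-10,18,48] → ·
    (3,8)@(7, 17): e=[-6,22,40] → ·
    (4,8)@(9, 17): e=[-2,26,32] → ·
    (5,8)@(11, 17): e=[2,30,24] → █
    (6,8)@(13, 17): e=[6,34,16] → █
    (7,8)@(15, 17): e=[10,38,8] → █
    (8,8)@(17, 17): e=[14,42,0] → ·  [on edge]
  covered (6 px):
    · · · · · · · · · · ·
    · · · · · · · · · · ·
    · · · · · · · · · · ·
    · · · · · · · · · · ·
    · · · · · · · · · · ·
    · · · · · · · · · · ·
    · · · · · · · · · · ·
    · · █ █ █ · · · · · ·
    · · · · · █ █ █ · · ·
    · · · · · · · · · · ·
    · · · · · · · · · · ·
T1:
  2·area = 196
  edge (18, 0)→(12, 14): d=(-6,14) right/bottom  bias=-1
  edge (12, 14)→(4, 0): d=(-8,-14) top-left  bias=+0
  edge (4, 0)→(18, 0): d=(14,0) top-left  bias=+0
    (2,0)@(5, 1): e=[176,6,14] → █
    (3,0)@(7, 1): e=[148,34,14] → █
    (4,0)@(9, 1): e=[120,62,14] → █
    (5,0)@(11, 1): e=[92,90,14] → █
    (6,0)@(13, 1): e=[64,118,14] → █
    (7,0)@(15, 1): e=[36,146,14] → █
    (8,0)@(17, 1): e=[8,174,14] → █
    (9,0)@(19, 1): e=[-20,202,14] → ·
    (2,1)@(5, 3): e=[164,-10,42] → ·
    (3,1)@(7, 3): e=[136,18,42] → █
    (8,1)@(17, 3): e=[-4,158,42] → ·
    (3,2)@(7, 5): e=[124,2,70] → █
    (7,3)@(15, 7): e=[0,98,98] → ·  [on edge]
    (4,10)@(9, 21): e=[0,-98,294] → ·  [on edge]
  covered (24 px):
    · · █ █ █ █ █ █ █ · ·
    · · · █ █ █ █ █ · · ·
    · · · █ █ █ █ █ · · ·
    · · · · █ █ █ · · · ·
    · · · · · █ █ · · · ·
    · · · · · █ █ · · · ·
    · · · · · · · · · · ·
    · · · · · · · · · · ·
    · · · · · · · · · · ·
    · · · · · · · · · · ·
    · · · · · · · · · · ·
T2:
  2·area = 28  (B↔C swapped to make it positive)
  edge (22, 12)→(14, 18): d=(-8,6) right/bottom  bias=-1
  edge (14, 18)→(12, 16): d=(-2,-2) top-left  bias=+0
  edge (12, 16)→(22, 12): d=(10,-4) top-left  bias=+0
    (0,2)@(1, 5): e=[182,0,-154] → ·  [on edge]
    (1,3)@(3, 7): e=[154,0,-126] → ·  [on edge]
    (2,4)@(5, 9): e=[126,0,-98] → ·  [on edge]
    (3,5)@(7, 11): e=[98,0,-70] → ·  [on edge]
    (4,6)@(9, 13): e=[70,0,-42] → ·  [on edge]
    (5,7)@(11, 15): e=[42,0,-14] → ·  [on edge]
    (7,7)@(15, 15): e=[18,8,2] → █
    (8,7)@(17, 15): e=[6,12,10] → █
    (9,7)@(19, 15): e=[-6,16,18] → ·
    (6,8)@(13, 17): e=[14,0,14] → █  [on edge]
    (8,8)@(17, 17): e=[-10,8,30] → ·
    (6,9)@(13, 19): e=[-2,-4,34] → ·
    (7,9)@(15, 19): e=[-14,0,42] → ·  [on edge]
    (8,10)@(17, 21): e=[-42,0,70] → ·  [on edge]
  covered (4 px):
    · · · · · · · · · · ·
    · · · · · · · · · · ·
    · · · · · · · · · · ·
    · · · · · · · · · · ·
    · · · · · · · · · · ·
    · · · · · · · · · · ·
    · · · · · · · · · · ·
    · · · · · · · █ █ · ·
    · · · · · · █ █ · · ·
    · · · · · · · · · · ·
    · · · · · · · · · · ·
T3:
  2·area = 240
  edge (10, 16)→(4, 0): d=(-6,-16) top-left  bias=+0
  edge (4, 0)→(19, 0): d=(15,0) top-left  bias=+0
  edge (19, 0)→(10, 16): d=(-9,16) right/bottom  bias=-1
    (2,0)@(5, 1): e=[10,15,215] → █
    (3,0)@(7, 1): e=[42,15,183] → █
    (4,0)@(9, 1): e=[74,15,151] → █
    (5,0)@(11, 1): e=[106,15,119] → █
    (6,0)@(13, 1): e=[138,15,87] → █
    (7,0)@(15, 1): e=[170,15,55] → █
    (8,0)@(17, 1): e=[202,15,23] → █
    (9,0)@(19, 1): e=[234,15,-9] → ·
    (2,1)@(5, 3): e=[-2,45,197] → ·
    (3,1)@(7, 3): e=[30,45,165] → █
    (9,1)@(19, 3): e=[222,45,-27] → ·
    (3,2)@(7, 5): e=[18,75,147] → █
  covered (30 px):
    · · █ █ █ █ █ █ █ · ·
    · · · █ █ █ █ █ █ · ·
    · · · █ █ █ █ █ · · ·
    · · · █ █ █ █ █ · · ·
    · · · · █ █ █ · · · ·
    · · · · █ █ · · · · ·
    · · · · █ █ · · · · ·
    · · · · · · · · · · ·
    · · · · · · · · · · ·
    · · · · · · · · · · ·
    · · · · · · · · · · ·

Answer: "outside"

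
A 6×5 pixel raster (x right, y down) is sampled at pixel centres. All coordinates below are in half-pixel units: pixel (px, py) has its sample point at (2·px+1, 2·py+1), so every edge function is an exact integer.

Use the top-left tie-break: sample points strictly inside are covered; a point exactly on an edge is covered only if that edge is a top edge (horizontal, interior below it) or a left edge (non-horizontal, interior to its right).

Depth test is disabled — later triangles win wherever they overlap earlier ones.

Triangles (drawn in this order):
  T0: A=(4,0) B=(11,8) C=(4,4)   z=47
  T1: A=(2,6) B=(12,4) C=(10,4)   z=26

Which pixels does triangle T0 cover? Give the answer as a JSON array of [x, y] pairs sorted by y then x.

T0:
  2·area = 28
  edge (4, 0)→(11, 8): d=(7,8) right/bottom  bias=-1
  edge (11, 8)→(4, 4): d=(-7,-4) top-left  bias=+0
  edge (4, 4)→(4, 0): d=(0,-4) top-left  bias=+0
    (2,1)@(5, 3): e=[13,11,4] → X
    (3,1)@(7, 3): e=[-3,19,12] → .
    (2,2)@(5, 5): e=[27,-3,4] → .
    (3,2)@(7, 5): e=[11,5,12] → X
    (4,2)@(9, 5): e=[-5,13,20] → .
    (3,3)@(7, 7): e=[25,-9,12] → .
  covered (2 px):
    . . . . . .
    . . X . . .
    . . . X . .
    . . . . . .
    . . . . . .
T1:
  2·area = 4  (B↔C swapped to make it positive)
  edge (2, 6)→(10, 4): d=(8,-2) top-left  bias=+0
  edge (10, 4)→(12, 4): d=(2,0) top-left  bias=+0
  edge (12, 4)→(2, 6): d=(-10,2) right/bottom  bias=-1
    (3,2)@(7, 5): e=[2,2,0] → .  [on edge]
  covered (0 px):
    . . . . . .
    . . . . . .
    . . . . . .
    . . . . . .
    . . . . . .

Result: [[2,1],[3,2]]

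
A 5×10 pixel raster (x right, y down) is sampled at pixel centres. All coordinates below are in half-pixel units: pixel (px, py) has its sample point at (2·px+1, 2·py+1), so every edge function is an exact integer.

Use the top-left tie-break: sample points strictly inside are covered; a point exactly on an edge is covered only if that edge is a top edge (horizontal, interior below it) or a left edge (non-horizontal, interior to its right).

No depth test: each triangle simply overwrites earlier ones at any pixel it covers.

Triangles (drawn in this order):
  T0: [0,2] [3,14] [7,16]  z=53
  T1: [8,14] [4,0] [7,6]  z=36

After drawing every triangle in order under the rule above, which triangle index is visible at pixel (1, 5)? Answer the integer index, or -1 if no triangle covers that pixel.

T0:
  2·area = 42  (B↔C swapped to make it positive)
  edge (0, 2)→(7, 16): d=(7,14) right/bottom  bias=-1
  edge (7, 16)→(3, 14): d=(-4,-2) top-left  bias=+0
  edge (3, 14)→(0, 2): d=(-3,-12) top-left  bias=+0
    (0,2)@(1, 5): e=[7,32,3] → X
    (1,2)@(3, 5): e=[-21,36,27] → .
    (0,3)@(1, 7): e=[21,24,-3] → .
    (1,4)@(3, 9): e=[7,20,15] → X
    (2,4)@(5, 9): e=[-21,24,39] → .
    (1,5)@(3, 11): e=[21,12,9] → X
    (2,5)@(5, 11): e=[-7,16,33] → .
    (0,6)@(1, 13): e=[63,0,-21] → .  [on edge]
    (1,6)@(3, 13): e=[35,4,3] → X
    (2,6)@(5, 13): e=[7,8,27] → X
    (3,6)@(7, 13): e=[-21,12,51] → .
    (1,7)@(3, 15): e=[49,-4,-3] → .
    (2,7)@(5, 15): e=[21,0,21] → X  [on edge]
    (4,8)@(9, 17): e=[-21,0,63] → .  [on edge]
  covered (6 px):
    . . . . .
    . . . . .
    X . . . .
    . . . . .
    . X . . .
    . X . . .
    . X X . .
    . . X . .
    . . . . .
    . . . . .
T1:
  2·area = 18
  edge (8, 14)→(4, 0): d=(-4,-14) top-left  bias=+0
  edge (4, 0)→(7, 6): d=(3,6) right/bottom  bias=-1
  edge (7, 6)→(8, 14): d=(1,8) right/bottom  bias=-1
    (2,1)@(5, 3): e=[2,3,13] → X
    (3,1)@(7, 3): e=[30,-9,-3] → .
    (2,2)@(5, 5): e=[-6,9,15] → .
    (3,3)@(7, 7): e=[14,3,1] → X
    (4,3)@(9, 7): e=[42,-9,-15] → .
    (3,4)@(7, 9): e=[6,9,3] → X
    (4,4)@(9, 9): e=[34,-3,-13] → .
    (3,5)@(7, 11): e=[-2,15,5] → .
  covered (3 px):
    . . . . .
    . . X . .
    . . . . .
    . . . X .
    . . . X .
    . . . . .
    . . . . .
    . . . . .
    . . . . .
    . . . . .

Z-buffer (winner per pixel, '.' = empty):
  . . . . .
  . . 1 . .
  0 . . . .
  . . . 1 .
  . 0 . 1 .
  . 0 . . .
  . 0 0 . .
  . . 0 . .
  . . . . .
  . . . . .

Answer: 0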